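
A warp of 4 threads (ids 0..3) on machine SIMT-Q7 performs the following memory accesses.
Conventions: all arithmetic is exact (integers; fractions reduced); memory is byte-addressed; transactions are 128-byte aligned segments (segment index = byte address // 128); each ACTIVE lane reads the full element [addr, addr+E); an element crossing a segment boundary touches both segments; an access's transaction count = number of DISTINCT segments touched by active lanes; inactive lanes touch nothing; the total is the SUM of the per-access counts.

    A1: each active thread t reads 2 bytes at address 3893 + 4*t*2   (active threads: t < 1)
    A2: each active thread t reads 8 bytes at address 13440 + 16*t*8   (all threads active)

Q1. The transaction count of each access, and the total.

A1: 1 transaction
A2: 4 transactions

Answer: 1,4; total 5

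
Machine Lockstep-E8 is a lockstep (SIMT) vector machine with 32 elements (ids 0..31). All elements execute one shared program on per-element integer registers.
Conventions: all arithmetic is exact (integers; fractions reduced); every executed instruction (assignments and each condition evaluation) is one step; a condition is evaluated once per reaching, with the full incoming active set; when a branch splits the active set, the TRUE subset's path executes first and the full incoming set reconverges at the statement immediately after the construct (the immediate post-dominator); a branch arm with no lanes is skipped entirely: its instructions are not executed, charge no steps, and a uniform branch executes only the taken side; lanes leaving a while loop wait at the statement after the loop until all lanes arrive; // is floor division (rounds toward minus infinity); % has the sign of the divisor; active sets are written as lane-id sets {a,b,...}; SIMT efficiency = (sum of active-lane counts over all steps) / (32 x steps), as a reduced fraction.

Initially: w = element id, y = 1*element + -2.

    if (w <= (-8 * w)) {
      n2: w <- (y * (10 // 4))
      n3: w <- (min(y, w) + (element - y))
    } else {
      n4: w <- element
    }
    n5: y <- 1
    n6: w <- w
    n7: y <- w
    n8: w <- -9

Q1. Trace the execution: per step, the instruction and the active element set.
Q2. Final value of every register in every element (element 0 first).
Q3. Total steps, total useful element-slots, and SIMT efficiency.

step 0: eval (w <= (-8 * w))         {0,1,2,3,4,5,6,7,8,9,10,11,12,13,14,15,16,17,18,19,20,21,22,23,24,25,26,27,28,29,30,31}
step 1: w <- (y * (10 // 4))         {0}
step 2: w <- (min(y, w) + (element - y)) {0}
step 3: w <- element                 {1,2,3,4,5,6,7,8,9,10,11,12,13,14,15,16,17,18,19,20,21,22,23,24,25,26,27,28,29,30,31}
step 4: y <- 1                       {0,1,2,3,4,5,6,7,8,9,10,11,12,13,14,15,16,17,18,19,20,21,22,23,24,25,26,27,28,29,30,31}
step 5: w <- w                       {0,1,2,3,4,5,6,7,8,9,10,11,12,13,14,15,16,17,18,19,20,21,22,23,24,25,26,27,28,29,30,31}
step 6: y <- w                       {0,1,2,3,4,5,6,7,8,9,10,11,12,13,14,15,16,17,18,19,20,21,22,23,24,25,26,27,28,29,30,31}
step 7: w <- -9                      {0,1,2,3,4,5,6,7,8,9,10,11,12,13,14,15,16,17,18,19,20,21,22,23,24,25,26,27,28,29,30,31}

Answer: 8 steps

w: -9,-9,-9,-9,-9,-9,-9,-9,-9,-9,-9,-9,-9,-9,-9,-9,-9,-9,-9,-9,-9,-9,-9,-9,-9,-9,-9,-9,-9,-9,-9,-9
y: -2,1,2,3,4,5,6,7,8,9,10,11,12,13,14,15,16,17,18,19,20,21,22,23,24,25,26,27,28,29,30,31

steps = 8; useful = 193; efficiency = 193/256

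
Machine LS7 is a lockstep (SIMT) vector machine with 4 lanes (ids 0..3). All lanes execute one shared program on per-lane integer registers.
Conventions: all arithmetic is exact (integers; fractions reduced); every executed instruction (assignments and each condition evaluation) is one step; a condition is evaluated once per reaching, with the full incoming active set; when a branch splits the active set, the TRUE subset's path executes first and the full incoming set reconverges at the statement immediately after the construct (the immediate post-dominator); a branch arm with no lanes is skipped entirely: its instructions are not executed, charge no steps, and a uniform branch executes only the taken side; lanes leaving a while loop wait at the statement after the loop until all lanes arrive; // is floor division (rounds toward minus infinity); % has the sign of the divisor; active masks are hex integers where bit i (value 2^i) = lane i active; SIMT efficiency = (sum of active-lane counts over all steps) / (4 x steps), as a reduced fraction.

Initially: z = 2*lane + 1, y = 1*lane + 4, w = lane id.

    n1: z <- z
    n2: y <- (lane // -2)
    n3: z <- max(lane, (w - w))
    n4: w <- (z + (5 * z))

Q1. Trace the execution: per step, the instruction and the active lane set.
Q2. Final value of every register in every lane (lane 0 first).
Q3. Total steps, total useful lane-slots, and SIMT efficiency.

step 0: z <- z                       0xf
step 1: y <- (lane // -2)            0xf
step 2: z <- max(lane, (w - w))      0xf
step 3: w <- (z + (5 * z))           0xf

Answer: 4 steps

z: 0,1,2,3
y: 0,-1,-1,-2
w: 0,6,12,18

steps = 4; useful = 16; efficiency = 16/16 = 1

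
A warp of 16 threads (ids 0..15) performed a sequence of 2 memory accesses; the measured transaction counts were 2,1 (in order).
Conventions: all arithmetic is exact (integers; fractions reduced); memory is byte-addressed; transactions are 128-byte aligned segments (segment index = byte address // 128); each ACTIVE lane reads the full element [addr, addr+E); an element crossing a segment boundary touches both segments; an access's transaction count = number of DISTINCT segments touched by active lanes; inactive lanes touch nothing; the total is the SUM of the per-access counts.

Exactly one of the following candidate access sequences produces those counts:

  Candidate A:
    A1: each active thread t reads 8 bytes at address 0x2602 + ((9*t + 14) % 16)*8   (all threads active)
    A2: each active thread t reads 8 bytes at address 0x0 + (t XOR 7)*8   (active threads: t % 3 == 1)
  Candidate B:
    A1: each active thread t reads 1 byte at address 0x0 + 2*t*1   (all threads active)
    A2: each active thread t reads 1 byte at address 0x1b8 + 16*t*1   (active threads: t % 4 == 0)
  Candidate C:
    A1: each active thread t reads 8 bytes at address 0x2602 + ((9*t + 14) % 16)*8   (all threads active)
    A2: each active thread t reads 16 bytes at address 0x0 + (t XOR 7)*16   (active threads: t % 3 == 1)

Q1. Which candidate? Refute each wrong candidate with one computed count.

B: A1 gives 1 transaction, not 2
C: A2 gives 2 transactions, not 1
A: all counts match (2,1)

Answer: A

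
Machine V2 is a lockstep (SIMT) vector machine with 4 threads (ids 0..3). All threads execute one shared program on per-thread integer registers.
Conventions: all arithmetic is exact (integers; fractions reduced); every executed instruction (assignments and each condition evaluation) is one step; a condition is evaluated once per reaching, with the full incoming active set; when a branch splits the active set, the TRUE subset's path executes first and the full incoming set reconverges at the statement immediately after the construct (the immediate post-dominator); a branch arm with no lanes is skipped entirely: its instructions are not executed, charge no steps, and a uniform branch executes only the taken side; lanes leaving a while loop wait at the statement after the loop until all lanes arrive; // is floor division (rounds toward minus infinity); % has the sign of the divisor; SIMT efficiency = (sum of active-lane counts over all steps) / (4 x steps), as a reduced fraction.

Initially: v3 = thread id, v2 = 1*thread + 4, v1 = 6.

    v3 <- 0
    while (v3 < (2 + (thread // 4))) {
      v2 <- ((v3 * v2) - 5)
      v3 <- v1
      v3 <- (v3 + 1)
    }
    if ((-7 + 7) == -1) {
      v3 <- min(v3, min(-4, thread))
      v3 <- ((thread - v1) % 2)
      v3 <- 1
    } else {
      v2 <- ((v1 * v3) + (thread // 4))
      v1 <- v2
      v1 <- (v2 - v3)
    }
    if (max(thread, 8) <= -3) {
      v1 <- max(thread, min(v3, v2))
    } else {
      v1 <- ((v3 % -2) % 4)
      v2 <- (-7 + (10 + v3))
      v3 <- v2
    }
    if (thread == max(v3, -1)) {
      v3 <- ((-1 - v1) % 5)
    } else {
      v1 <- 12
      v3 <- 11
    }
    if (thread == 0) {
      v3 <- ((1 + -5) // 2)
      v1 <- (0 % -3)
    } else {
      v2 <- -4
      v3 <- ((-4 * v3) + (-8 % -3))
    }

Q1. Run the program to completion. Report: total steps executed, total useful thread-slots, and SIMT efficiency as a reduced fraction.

Answer: 22 steps, 80 useful, 10/11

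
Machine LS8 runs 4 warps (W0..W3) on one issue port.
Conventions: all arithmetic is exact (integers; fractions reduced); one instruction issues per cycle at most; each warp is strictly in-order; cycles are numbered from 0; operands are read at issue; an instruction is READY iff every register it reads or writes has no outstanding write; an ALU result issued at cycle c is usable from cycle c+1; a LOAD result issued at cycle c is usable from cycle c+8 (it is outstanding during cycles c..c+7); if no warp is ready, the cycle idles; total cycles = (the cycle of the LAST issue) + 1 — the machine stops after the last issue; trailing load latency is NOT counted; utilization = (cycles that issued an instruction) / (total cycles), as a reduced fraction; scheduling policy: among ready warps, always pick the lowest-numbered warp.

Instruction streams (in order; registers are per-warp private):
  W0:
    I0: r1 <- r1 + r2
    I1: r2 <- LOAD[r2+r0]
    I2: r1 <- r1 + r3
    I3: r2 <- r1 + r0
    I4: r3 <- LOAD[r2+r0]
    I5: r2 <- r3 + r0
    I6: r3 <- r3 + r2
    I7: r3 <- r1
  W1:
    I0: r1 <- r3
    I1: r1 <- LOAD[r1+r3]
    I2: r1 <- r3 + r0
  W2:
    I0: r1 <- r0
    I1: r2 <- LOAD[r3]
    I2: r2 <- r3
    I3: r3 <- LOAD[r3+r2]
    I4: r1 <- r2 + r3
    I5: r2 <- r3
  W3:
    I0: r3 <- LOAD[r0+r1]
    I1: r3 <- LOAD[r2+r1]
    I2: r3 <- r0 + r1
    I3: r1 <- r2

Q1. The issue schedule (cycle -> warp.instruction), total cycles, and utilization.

cycle 0: W0.I0
cycle 1: W0.I1
cycle 2: W0.I2
cycle 3: W1.I0
cycle 4: W1.I1
cycle 5: W2.I0
cycle 6: W2.I1
cycle 7: W3.I0
cycle 8: idle
cycle 9: W0.I3
cycle 10: W0.I4
cycle 11: idle
cycle 12: W1.I2
cycle 13: idle
cycle 14: W2.I2
cycle 15: W2.I3
cycle 16: W3.I1
cycle 17: idle
cycle 18: W0.I5
cycle 19: W0.I6
cycle 20: W0.I7
cycle 21: idle
cycle 22: idle
cycle 23: W2.I4
cycle 24: W2.I5
cycle 25: W3.I2
cycle 26: W3.I3

Answer: 27 cycles, utilization 7/9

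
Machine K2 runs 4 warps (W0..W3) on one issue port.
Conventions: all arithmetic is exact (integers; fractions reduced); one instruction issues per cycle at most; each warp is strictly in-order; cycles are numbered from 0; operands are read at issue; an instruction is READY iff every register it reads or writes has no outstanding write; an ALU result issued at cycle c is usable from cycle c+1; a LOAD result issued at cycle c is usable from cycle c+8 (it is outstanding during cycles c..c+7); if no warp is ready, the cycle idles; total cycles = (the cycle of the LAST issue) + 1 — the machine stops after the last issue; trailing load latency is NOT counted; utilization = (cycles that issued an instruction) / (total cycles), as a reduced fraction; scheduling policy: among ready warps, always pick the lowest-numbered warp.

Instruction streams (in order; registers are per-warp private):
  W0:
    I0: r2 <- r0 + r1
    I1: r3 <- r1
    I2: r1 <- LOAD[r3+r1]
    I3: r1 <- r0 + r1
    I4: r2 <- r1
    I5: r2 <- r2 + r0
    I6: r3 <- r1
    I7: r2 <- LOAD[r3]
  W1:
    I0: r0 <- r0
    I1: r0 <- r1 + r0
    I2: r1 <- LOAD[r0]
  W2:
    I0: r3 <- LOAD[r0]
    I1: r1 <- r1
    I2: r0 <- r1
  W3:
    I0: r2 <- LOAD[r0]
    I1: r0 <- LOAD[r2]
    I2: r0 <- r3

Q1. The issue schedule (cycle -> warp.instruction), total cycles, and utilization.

cycle 0: W0.I0
cycle 1: W0.I1
cycle 2: W0.I2
cycle 3: W1.I0
cycle 4: W1.I1
cycle 5: W1.I2
cycle 6: W2.I0
cycle 7: W2.I1
cycle 8: W2.I2
cycle 9: W3.I0
cycle 10: W0.I3
cycle 11: W0.I4
cycle 12: W0.I5
cycle 13: W0.I6
cycle 14: W0.I7
cycle 15: idle
cycle 16: idle
cycle 17: W3.I1
cycle 18: idle
cycle 19: idle
cycle 20: idle
cycle 21: idle
cycle 22: idle
cycle 23: idle
cycle 24: idle
cycle 25: W3.I2

Answer: 26 cycles, utilization 17/26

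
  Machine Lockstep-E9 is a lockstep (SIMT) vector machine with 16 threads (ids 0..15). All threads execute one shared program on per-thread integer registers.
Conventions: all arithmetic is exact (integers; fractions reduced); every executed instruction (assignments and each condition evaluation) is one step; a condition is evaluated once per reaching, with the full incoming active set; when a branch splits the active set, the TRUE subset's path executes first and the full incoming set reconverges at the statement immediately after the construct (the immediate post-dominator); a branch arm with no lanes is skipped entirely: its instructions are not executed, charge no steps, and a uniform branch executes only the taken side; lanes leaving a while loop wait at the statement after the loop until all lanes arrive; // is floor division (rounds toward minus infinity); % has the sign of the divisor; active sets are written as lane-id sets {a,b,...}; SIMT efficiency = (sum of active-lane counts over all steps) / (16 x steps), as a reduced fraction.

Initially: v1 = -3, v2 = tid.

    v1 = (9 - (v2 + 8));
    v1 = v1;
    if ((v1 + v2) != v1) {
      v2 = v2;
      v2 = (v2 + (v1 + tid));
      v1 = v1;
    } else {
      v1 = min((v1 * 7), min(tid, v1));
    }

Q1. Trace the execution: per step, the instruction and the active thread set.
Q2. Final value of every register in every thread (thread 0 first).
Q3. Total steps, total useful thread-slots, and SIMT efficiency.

step 0: v1 <- (9 - (v2 + 8))         {0,1,2,3,4,5,6,7,8,9,10,11,12,13,14,15}
step 1: v1 <- v1                     {0,1,2,3,4,5,6,7,8,9,10,11,12,13,14,15}
step 2: eval ((v1 + v2) != v1)       {0,1,2,3,4,5,6,7,8,9,10,11,12,13,14,15}
step 3: v2 <- v2                     {1,2,3,4,5,6,7,8,9,10,11,12,13,14,15}
step 4: v2 <- (v2 + (v1 + tid))      {1,2,3,4,5,6,7,8,9,10,11,12,13,14,15}
step 5: v1 <- v1                     {1,2,3,4,5,6,7,8,9,10,11,12,13,14,15}
step 6: v1 <- min((v1 * 7), min(tid, v1)) {0}

Answer: 7 steps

v1: 0,0,-1,-2,-3,-4,-5,-6,-7,-8,-9,-10,-11,-12,-13,-14
v2: 0,2,3,4,5,6,7,8,9,10,11,12,13,14,15,16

steps = 7; useful = 94; efficiency = 94/112 = 47/56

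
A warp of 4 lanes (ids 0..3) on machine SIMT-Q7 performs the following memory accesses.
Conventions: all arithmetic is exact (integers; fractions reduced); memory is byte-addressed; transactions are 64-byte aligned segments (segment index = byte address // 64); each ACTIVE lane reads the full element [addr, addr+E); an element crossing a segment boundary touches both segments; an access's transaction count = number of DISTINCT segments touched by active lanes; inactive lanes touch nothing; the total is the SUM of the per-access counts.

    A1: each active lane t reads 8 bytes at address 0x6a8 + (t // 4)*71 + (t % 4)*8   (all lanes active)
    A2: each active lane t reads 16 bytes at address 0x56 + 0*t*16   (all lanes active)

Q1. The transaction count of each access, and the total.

A1: 2 transactions
A2: 1 transaction

Answer: 2,1; total 3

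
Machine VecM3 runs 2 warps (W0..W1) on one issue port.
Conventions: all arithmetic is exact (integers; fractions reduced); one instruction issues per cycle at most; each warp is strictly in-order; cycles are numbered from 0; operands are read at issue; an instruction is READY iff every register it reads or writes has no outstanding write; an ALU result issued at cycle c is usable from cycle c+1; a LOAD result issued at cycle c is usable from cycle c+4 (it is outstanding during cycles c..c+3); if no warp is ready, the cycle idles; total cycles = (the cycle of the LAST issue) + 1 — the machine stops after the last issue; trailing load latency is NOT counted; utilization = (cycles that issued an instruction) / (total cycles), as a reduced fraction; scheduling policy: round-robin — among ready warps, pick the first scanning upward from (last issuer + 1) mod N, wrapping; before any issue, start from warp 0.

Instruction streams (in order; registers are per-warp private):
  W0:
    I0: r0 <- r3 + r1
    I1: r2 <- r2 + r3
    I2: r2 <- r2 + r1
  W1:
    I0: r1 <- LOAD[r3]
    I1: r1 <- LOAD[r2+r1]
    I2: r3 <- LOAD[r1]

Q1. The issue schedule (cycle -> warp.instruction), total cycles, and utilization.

cycle 0: W0.I0
cycle 1: W1.I0
cycle 2: W0.I1
cycle 3: W0.I2
cycle 4: idle
cycle 5: W1.I1
cycle 6: idle
cycle 7: idle
cycle 8: idle
cycle 9: W1.I2

Answer: 10 cycles, utilization 3/5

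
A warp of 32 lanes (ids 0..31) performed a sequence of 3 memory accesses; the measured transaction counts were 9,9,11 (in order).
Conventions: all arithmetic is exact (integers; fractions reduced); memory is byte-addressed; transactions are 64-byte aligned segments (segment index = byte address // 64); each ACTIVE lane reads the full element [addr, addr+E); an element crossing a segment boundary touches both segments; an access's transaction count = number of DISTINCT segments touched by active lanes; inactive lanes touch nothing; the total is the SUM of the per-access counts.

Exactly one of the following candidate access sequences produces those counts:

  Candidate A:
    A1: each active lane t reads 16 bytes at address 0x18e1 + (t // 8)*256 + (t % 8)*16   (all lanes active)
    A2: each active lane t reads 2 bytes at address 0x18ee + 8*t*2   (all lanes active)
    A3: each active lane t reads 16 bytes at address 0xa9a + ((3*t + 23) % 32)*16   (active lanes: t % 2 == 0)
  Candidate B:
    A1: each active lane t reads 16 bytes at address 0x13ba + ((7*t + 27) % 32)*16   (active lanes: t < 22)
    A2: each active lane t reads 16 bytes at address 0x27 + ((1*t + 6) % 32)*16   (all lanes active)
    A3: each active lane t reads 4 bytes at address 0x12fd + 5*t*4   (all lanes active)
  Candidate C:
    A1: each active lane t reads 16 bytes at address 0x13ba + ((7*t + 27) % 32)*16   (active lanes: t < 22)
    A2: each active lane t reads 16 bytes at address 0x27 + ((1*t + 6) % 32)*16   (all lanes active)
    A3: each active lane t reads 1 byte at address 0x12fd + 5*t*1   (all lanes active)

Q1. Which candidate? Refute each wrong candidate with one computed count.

A: A1 gives 12 transactions, not 9
C: A3 gives 4 transactions, not 11
B: all counts match (9,9,11)

Answer: B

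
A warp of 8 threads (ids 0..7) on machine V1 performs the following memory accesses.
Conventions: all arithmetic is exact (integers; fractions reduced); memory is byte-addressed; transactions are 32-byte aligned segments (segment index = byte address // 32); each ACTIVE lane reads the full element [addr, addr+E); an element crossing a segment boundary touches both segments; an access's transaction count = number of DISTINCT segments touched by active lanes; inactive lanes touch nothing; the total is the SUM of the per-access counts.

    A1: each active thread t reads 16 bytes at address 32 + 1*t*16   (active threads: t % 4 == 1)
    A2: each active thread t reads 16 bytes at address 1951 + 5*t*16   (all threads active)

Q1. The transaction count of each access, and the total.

A1: 2 transactions
A2: 12 transactions

Answer: 2,12; total 14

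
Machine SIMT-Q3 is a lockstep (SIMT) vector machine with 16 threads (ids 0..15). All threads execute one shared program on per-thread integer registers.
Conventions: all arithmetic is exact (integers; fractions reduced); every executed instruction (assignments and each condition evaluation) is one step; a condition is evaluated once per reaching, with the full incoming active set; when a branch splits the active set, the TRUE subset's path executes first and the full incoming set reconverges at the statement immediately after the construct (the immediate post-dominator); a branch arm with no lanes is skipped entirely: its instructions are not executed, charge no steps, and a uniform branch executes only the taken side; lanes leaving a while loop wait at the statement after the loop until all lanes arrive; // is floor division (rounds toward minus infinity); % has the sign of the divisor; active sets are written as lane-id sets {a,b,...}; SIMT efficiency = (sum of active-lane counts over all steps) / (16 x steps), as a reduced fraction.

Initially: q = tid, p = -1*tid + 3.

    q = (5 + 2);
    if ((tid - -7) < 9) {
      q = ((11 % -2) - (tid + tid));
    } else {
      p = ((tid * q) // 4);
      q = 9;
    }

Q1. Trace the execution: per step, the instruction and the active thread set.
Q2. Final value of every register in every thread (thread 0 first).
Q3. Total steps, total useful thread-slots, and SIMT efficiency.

step 0: q <- (5 + 2)                 {0,1,2,3,4,5,6,7,8,9,10,11,12,13,14,15}
step 1: eval ((tid - -7) < 9)        {0,1,2,3,4,5,6,7,8,9,10,11,12,13,14,15}
step 2: q <- ((11 % -2) - (tid + tid)) {0,1}
step 3: p <- ((tid * q) // 4)        {2,3,4,5,6,7,8,9,10,11,12,13,14,15}
step 4: q <- 9                       {2,3,4,5,6,7,8,9,10,11,12,13,14,15}

Answer: 5 steps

q: -1,-3,9,9,9,9,9,9,9,9,9,9,9,9,9,9
p: 3,2,3,5,7,8,10,12,14,15,17,19,21,22,24,26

steps = 5; useful = 62; efficiency = 62/80 = 31/40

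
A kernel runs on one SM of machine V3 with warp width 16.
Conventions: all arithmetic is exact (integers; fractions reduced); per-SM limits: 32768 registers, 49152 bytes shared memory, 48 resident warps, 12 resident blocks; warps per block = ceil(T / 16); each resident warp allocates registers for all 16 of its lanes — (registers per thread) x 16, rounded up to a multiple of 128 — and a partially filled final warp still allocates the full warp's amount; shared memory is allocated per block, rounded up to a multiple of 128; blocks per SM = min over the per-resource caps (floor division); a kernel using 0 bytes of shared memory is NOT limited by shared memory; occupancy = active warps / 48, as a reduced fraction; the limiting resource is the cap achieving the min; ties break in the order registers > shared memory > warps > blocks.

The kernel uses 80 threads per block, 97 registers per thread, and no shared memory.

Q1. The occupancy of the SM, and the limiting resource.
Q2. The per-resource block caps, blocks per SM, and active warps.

Answer: occupancy 5/16, limited by registers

registers: 3 blocks
shared memory: no limit (kernel uses none)
warps: 9 blocks
blocks: 12 blocks

Answer: 3 blocks, 15 active warps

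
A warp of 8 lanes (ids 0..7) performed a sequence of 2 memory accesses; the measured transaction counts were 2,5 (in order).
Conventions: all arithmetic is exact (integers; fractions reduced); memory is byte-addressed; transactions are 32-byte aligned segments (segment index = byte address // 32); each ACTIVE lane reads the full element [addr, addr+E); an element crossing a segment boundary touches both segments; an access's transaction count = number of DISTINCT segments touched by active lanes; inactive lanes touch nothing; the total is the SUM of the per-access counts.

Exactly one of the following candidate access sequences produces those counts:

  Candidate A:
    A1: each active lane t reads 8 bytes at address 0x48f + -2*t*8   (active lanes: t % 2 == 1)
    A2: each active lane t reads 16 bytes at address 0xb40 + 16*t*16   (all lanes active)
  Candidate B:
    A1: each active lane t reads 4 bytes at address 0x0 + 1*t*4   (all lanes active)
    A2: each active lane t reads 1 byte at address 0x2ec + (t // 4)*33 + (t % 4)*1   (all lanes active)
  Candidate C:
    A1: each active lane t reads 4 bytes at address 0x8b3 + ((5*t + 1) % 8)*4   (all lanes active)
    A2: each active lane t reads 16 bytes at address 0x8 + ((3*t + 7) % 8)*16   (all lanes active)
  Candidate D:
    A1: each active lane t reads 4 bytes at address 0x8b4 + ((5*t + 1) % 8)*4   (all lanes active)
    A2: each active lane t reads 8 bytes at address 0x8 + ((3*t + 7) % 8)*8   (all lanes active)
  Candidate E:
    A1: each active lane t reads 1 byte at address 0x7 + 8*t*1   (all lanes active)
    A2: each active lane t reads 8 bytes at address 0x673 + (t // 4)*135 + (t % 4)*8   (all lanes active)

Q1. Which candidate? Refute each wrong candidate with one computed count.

A: A1 gives 5 transactions, not 2
B: A1 gives 1 transaction, not 2
D: A2 gives 3 transactions, not 5
E: A2 gives 4 transactions, not 5
C: all counts match (2,5)

Answer: C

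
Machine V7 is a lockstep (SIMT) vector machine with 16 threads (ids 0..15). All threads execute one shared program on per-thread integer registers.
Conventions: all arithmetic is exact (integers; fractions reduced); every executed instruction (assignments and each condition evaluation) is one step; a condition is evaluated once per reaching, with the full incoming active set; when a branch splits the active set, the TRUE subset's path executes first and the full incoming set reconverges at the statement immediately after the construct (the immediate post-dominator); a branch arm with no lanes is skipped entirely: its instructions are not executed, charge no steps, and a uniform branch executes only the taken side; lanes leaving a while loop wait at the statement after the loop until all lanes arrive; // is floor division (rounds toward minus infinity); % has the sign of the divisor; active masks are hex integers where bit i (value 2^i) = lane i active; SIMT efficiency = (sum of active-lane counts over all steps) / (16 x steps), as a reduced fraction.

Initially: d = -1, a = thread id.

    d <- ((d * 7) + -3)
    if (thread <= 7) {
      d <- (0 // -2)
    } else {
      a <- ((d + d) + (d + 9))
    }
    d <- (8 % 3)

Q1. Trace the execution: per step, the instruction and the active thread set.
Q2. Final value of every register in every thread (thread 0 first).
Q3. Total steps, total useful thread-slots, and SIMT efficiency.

step 0: d <- ((d * 7) + -3)          0xffff
step 1: eval (thread <= 7)           0xffff
step 2: d <- (0 // -2)               0x00ff
step 3: a <- ((d + d) + (d + 9))     0xff00
step 4: d <- (8 % 3)                 0xffff

Answer: 5 steps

d: 2,2,2,2,2,2,2,2,2,2,2,2,2,2,2,2
a: 0,1,2,3,4,5,6,7,-21,-21,-21,-21,-21,-21,-21,-21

steps = 5; useful = 64; efficiency = 64/80 = 4/5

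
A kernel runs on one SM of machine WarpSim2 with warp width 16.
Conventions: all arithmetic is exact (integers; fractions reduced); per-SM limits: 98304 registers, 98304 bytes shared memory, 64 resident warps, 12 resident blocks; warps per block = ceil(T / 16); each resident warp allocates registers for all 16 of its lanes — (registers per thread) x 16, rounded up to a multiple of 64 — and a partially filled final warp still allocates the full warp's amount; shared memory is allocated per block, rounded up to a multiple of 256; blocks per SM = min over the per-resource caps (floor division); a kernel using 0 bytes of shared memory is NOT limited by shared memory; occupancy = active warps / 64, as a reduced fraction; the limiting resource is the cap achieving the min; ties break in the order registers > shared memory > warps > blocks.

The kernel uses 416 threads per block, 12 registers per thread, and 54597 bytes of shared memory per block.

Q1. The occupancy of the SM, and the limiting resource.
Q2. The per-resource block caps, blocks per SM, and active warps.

Answer: occupancy 13/32, limited by shared memory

registers: 19 blocks
shared memory: 1 block
warps: 2 blocks
blocks: 12 blocks

Answer: 1 block, 26 active warps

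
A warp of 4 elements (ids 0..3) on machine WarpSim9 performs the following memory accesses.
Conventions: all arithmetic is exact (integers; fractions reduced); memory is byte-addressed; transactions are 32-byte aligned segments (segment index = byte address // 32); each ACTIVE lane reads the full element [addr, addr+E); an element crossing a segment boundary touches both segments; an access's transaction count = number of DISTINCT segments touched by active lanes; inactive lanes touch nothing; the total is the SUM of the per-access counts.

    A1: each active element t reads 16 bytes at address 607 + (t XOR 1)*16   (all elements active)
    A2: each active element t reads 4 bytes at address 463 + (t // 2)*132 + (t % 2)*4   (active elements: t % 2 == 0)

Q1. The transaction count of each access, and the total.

A1: 3 transactions
A2: 2 transactions

Answer: 3,2; total 5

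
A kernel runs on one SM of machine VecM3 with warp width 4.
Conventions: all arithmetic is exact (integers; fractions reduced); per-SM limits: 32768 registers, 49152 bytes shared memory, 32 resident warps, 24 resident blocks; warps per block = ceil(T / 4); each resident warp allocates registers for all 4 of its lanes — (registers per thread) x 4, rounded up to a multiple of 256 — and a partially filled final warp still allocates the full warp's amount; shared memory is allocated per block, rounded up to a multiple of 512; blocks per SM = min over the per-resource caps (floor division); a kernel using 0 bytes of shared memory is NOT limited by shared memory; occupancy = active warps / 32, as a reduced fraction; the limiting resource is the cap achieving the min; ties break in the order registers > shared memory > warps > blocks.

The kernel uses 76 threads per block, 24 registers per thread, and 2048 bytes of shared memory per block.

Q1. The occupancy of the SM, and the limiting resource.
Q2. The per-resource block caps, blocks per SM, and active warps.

Answer: occupancy 19/32, limited by warps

registers: 6 blocks
shared memory: 24 blocks
warps: 1 block
blocks: 24 blocks

Answer: 1 block, 19 active warps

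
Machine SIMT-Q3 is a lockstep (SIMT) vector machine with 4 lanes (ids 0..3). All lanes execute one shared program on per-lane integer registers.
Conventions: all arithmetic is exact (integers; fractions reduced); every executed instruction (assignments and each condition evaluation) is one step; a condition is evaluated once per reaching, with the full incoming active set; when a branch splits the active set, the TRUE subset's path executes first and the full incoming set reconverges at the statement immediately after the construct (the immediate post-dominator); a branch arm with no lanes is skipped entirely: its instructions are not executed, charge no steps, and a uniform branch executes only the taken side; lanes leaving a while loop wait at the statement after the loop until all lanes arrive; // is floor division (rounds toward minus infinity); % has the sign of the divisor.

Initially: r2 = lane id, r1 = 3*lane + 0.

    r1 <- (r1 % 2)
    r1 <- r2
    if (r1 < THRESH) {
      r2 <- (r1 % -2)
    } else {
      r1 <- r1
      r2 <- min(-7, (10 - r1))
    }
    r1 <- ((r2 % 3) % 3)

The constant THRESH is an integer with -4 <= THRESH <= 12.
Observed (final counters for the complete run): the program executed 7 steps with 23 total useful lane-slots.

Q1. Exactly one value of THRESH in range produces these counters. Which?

Answer: THRESH = 1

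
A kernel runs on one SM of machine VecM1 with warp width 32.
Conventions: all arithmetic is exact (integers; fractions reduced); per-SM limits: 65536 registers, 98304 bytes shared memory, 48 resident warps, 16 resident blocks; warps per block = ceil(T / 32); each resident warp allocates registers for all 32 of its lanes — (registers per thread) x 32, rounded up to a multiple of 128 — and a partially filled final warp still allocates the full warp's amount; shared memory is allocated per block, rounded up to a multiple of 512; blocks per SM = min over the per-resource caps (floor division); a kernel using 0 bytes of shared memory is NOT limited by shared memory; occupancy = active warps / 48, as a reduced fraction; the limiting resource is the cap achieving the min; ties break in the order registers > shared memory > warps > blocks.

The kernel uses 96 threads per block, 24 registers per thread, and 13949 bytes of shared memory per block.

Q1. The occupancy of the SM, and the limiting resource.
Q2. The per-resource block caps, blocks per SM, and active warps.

Answer: occupancy 3/8, limited by shared memory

registers: 28 blocks
shared memory: 6 blocks
warps: 16 blocks
blocks: 16 blocks

Answer: 6 blocks, 18 active warps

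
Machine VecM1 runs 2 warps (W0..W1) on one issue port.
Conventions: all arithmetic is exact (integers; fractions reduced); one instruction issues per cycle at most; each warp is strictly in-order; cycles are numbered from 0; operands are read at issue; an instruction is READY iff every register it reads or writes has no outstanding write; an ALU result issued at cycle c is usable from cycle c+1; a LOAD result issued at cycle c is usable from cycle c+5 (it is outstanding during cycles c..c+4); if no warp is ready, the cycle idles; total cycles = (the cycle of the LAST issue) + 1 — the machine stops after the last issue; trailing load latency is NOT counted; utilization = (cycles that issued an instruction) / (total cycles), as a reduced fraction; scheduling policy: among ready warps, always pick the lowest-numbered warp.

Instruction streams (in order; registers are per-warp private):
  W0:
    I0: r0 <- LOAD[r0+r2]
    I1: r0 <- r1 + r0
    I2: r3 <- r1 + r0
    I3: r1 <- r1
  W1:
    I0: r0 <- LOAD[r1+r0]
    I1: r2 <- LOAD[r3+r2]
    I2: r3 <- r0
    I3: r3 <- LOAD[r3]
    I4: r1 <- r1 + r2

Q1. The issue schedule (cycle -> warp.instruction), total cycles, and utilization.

cycle 0: W0.I0
cycle 1: W1.I0
cycle 2: W1.I1
cycle 3: idle
cycle 4: idle
cycle 5: W0.I1
cycle 6: W0.I2
cycle 7: W0.I3
cycle 8: W1.I2
cycle 9: W1.I3
cycle 10: W1.I4

Answer: 11 cycles, utilization 9/11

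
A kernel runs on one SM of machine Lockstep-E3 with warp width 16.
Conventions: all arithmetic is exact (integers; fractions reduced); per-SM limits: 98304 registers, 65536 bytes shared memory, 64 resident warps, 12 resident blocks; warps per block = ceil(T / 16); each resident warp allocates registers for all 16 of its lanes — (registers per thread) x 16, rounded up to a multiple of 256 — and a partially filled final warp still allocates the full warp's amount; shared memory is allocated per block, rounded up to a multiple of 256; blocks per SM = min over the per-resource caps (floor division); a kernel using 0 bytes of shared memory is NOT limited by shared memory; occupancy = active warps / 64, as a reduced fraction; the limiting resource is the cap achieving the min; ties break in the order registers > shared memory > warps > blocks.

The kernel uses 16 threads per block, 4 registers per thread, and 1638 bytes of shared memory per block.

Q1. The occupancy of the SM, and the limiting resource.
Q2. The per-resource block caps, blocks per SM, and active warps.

Answer: occupancy 3/16, limited by blocks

registers: 384 blocks
shared memory: 36 blocks
warps: 64 blocks
blocks: 12 blocks

Answer: 12 blocks, 12 active warps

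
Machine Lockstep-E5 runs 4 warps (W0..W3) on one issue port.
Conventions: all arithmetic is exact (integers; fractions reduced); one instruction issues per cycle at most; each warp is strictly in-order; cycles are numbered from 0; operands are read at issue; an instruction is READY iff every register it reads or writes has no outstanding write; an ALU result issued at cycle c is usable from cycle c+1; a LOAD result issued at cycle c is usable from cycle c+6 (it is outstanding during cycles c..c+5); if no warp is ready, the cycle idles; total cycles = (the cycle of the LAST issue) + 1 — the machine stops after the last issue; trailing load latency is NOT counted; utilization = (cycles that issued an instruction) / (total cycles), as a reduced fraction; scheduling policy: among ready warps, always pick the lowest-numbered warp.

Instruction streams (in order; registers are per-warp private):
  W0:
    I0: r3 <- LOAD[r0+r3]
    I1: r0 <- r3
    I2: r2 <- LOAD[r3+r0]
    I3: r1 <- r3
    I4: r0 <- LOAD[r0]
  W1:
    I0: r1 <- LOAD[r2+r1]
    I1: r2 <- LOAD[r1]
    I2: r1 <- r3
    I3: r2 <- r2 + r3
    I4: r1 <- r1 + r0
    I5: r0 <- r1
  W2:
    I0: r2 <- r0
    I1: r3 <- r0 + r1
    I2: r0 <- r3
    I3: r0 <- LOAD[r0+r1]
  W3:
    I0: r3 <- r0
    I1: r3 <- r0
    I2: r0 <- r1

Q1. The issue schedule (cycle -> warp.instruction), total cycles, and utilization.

cycle 0: W0.I0
cycle 1: W1.I0
cycle 2: W2.I0
cycle 3: W2.I1
cycle 4: W2.I2
cycle 5: W2.I3
cycle 6: W0.I1
cycle 7: W0.I2
cycle 8: W0.I3
cycle 9: W0.I4
cycle 10: W1.I1
cycle 11: W1.I2
cycle 12: W3.I0
cycle 13: W3.I1
cycle 14: W3.I2
cycle 15: idle
cycle 16: W1.I3
cycle 17: W1.I4
cycle 18: W1.I5

Answer: 19 cycles, utilization 18/19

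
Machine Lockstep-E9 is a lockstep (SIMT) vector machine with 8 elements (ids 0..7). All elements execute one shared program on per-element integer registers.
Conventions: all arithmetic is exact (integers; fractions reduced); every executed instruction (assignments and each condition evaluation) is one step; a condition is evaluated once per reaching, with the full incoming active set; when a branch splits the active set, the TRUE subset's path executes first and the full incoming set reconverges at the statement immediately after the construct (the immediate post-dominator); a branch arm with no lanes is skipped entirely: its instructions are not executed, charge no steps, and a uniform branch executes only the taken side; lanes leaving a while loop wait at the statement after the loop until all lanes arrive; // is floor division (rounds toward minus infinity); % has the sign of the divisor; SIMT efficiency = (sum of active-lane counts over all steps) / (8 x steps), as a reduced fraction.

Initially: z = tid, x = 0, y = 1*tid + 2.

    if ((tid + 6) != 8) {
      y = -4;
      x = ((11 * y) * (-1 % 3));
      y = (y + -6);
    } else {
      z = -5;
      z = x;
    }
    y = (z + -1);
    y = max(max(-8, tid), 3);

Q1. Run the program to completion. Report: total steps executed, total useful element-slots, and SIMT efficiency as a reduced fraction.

Answer: 8 steps, 47 useful, 47/64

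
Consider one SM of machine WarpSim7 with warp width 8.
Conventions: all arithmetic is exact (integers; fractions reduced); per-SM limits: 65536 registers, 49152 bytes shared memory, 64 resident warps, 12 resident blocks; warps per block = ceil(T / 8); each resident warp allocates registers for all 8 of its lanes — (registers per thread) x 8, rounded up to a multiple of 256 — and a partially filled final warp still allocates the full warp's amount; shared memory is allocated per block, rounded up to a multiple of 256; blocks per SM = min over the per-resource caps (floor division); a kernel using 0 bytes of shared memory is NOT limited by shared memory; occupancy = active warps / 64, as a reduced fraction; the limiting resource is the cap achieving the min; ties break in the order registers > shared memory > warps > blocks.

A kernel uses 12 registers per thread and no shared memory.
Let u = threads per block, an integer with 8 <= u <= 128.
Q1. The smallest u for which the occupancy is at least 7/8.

Answer: u = 33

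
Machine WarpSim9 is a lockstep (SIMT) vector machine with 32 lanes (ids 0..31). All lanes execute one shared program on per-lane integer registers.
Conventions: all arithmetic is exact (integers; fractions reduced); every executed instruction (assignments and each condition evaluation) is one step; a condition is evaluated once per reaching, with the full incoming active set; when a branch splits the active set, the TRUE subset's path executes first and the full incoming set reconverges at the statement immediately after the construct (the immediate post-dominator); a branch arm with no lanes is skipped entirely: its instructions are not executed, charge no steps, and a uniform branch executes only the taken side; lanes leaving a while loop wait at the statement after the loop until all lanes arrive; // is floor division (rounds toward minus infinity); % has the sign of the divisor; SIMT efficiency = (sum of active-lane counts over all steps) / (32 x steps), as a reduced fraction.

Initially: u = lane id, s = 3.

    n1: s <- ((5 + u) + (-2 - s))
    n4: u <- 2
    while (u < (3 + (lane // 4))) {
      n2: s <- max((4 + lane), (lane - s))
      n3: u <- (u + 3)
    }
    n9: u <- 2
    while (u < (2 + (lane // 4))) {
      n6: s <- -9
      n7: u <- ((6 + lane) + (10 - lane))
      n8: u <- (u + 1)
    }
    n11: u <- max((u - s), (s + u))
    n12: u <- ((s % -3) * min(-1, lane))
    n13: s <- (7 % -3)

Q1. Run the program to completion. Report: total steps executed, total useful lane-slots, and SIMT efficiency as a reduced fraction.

Answer: 21 steps, 548 useful, 137/168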